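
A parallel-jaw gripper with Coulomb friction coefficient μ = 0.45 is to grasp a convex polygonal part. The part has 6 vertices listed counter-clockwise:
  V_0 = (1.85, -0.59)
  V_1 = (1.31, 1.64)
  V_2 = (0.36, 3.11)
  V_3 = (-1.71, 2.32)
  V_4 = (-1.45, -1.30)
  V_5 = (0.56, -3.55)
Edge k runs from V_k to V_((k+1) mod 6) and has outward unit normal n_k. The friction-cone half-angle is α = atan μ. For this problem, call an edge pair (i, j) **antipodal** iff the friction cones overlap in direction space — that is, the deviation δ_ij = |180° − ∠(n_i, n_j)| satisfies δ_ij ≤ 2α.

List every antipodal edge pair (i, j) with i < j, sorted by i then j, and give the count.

count = 6; pairs: (0,3), (0,4), (1,3), (1,4), (2,5), (3,5)

α = atan 0.45 = 24.23°;  2α = 48.46°
n_0 = (+0.9719, +0.2354)
n_1 = (+0.8399, +0.5428)
n_2 = (-0.3566, +0.9343)
n_3 = (-0.9974, -0.0716)
n_4 = (-0.7458, -0.6662)
n_5 = (+0.9167, -0.3995)
  (0,1): δ = 160.74°  ·
  (0,2): δ = 82.72°  ·
  (0,3): δ = 9.50°  ✓
  (0,4): δ = 28.16°  ✓
  (0,5): δ = 142.84°  ·
  (1,2): δ = 101.98°  ·
  (1,3): δ = 28.76°  ✓
  (1,4): δ = 8.90°  ✓
  (1,5): δ = 123.58°  ·
  (2,3): δ = 106.78°  ·
  (2,4): δ = 69.11°  ·
  (2,5): δ = 45.56°  ✓
  (3,4): δ = 142.33°  ·
  (3,5): δ = 27.66°  ✓
  (4,5): δ = 65.32°  ·
antipodal pairs: 6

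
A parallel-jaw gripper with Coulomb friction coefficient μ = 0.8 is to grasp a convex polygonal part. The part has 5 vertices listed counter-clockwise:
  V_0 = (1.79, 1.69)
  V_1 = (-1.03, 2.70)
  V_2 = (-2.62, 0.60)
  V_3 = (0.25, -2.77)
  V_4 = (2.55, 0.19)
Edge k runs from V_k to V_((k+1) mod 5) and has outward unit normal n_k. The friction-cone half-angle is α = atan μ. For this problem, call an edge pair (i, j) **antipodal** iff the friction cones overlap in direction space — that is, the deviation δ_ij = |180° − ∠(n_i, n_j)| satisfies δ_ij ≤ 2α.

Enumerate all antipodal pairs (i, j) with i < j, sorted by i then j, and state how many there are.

count = 5; pairs: (0,2), (0,3), (1,3), (1,4), (2,4)

α = atan 0.8 = 38.66°;  2α = 77.32°
n_0 = (+0.3372, +0.9414)
n_1 = (-0.7973, +0.6036)
n_2 = (-0.7613, -0.6484)
n_3 = (+0.7896, -0.6136)
n_4 = (+0.8920, +0.4520)
  (0,1): δ = 107.43°  ·
  (0,2): δ = 29.88°  ✓
  (0,3): δ = 71.86°  ✓
  (0,4): δ = 136.58°  ·
  (1,2): δ = 102.45°  ·
  (1,3): δ = 0.72°  ✓
  (1,4): δ = 64.00°  ✓
  (2,3): δ = 78.27°  ·
  (2,4): δ = 13.55°  ✓
  (3,4): δ = 115.28°  ·
antipodal pairs: 5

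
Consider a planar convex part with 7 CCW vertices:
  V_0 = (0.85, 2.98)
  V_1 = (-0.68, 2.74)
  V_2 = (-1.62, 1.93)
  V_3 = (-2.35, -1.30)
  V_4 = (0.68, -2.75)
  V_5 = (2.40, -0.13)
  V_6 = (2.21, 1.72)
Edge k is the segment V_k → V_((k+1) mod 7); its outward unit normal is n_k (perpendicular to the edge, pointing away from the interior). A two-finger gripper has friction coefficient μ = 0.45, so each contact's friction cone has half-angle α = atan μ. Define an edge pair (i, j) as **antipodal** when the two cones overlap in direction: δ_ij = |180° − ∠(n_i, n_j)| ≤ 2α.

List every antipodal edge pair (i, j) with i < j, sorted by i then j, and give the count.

α = atan 0.45 = 24.23°;  2α = 48.46°
n_0 = (-0.1550, +0.9879)
n_1 = (-0.6528, +0.7575)
n_2 = (-0.9754, +0.2204)
n_3 = (-0.4317, -0.9020)
n_4 = (+0.8360, -0.5488)
n_5 = (+0.9948, +0.1022)
n_6 = (+0.6796, +0.7336)
  (0,1): δ = 148.16°  ·
  (0,2): δ = 111.65°  ·
  (0,3): δ = 34.49°  ✓
  (0,4): δ = 47.80°  ✓
  (0,5): δ = 86.95°  ·
  (0,6): δ = 128.27°  ·
  (1,2): δ = 143.49°  ·
  (1,3): δ = 66.32°  ·
  (1,4): δ = 15.96°  ✓
  (1,5): δ = 55.11°  ·
  (1,6): δ = 96.43°  ·
  (2,3): δ = 102.84°  ·
  (2,4): δ = 20.55°  ✓
  (2,5): δ = 18.60°  ✓
  (2,6): δ = 59.92°  ·
  (3,4): δ = 97.71°  ·
  (3,5): δ = 58.56°  ·
  (3,6): δ = 17.24°  ✓
  (4,5): δ = 140.85°  ·
  (4,6): δ = 99.53°  ·
  (5,6): δ = 138.68°  ·
antipodal pairs: 6

count = 6; pairs: (0,3), (0,4), (1,4), (2,4), (2,5), (3,6)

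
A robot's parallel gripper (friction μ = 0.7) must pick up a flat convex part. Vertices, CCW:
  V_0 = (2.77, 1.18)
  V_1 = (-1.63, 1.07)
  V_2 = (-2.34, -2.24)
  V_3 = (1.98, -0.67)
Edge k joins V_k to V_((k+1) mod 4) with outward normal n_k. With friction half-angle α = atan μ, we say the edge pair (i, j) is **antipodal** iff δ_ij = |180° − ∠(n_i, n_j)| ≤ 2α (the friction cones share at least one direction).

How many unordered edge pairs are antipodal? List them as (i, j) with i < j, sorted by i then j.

count = 4; pairs: (0,2), (0,3), (1,2), (1,3)

α = atan 0.7 = 34.99°;  2α = 69.98°
n_0 = (-0.0250, +0.9997)
n_1 = (-0.9778, +0.2097)
n_2 = (+0.3416, -0.9399)
n_3 = (+0.9197, -0.3927)
  (0,1): δ = 103.54°  ·
  (0,2): δ = 18.54°  ✓
  (0,3): δ = 65.44°  ✓
  (1,2): δ = 57.92°  ✓
  (1,3): δ = 11.02°  ✓
  (2,3): δ = 133.10°  ·
antipodal pairs: 4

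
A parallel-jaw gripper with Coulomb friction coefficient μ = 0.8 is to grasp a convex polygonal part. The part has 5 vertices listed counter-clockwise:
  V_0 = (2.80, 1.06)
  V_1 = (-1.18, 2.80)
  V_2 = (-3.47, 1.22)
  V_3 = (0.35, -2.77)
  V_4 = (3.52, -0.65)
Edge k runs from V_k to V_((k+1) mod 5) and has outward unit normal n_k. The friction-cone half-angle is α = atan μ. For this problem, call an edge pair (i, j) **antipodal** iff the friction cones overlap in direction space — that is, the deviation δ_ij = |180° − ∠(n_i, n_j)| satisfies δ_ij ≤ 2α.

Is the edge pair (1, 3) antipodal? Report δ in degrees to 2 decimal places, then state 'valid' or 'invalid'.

α = atan 0.8 = 38.66°;  2α = 77.32°
edge 1: e_1 = (-2.29, -1.58);  n_1 = (-0.5679, +0.8231)
edge 3: e_3 = (+3.17, +2.12);  n_3 = (+0.5559, -0.8312)
∠(n_1, n_3) = 179.17°
δ = |180° − 179.17°| = 0.83°
0.83° ≤ 2α = 77.32°  →  valid

δ = 0.83°, valid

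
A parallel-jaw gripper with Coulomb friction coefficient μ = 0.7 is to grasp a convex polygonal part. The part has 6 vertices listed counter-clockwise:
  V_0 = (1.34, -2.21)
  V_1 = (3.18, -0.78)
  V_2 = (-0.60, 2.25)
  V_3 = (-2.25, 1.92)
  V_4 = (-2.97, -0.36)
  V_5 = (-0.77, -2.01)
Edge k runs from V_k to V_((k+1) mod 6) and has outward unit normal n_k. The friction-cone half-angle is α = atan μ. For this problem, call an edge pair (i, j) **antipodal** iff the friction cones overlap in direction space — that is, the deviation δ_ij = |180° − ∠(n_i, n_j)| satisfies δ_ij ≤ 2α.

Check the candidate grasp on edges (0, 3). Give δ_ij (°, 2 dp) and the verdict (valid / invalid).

δ = 34.62°, valid

α = atan 0.7 = 34.99°;  2α = 69.98°
edge 0: e_0 = (+1.84, +1.43);  n_0 = (+0.6136, -0.7896)
edge 3: e_3 = (-0.72, -2.28);  n_3 = (-0.9536, +0.3011)
∠(n_0, n_3) = 145.38°
δ = |180° − 145.38°| = 34.62°
34.62° ≤ 2α = 69.98°  →  valid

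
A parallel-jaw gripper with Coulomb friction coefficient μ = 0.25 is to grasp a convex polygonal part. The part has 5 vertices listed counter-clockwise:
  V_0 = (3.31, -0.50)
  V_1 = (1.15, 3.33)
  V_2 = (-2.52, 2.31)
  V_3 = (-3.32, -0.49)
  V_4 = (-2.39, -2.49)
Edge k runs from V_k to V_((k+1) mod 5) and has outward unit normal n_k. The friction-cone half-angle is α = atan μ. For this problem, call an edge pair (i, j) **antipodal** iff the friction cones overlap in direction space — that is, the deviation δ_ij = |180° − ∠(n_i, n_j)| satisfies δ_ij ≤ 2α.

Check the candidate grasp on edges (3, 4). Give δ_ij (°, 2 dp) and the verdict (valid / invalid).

α = atan 0.25 = 14.04°;  2α = 28.07°
edge 3: e_3 = (+0.93, -2.00);  n_3 = (-0.9068, -0.4216)
edge 4: e_4 = (+5.70, +1.99);  n_4 = (+0.3296, -0.9441)
∠(n_3, n_4) = 84.31°
δ = |180° − 84.31°| = 95.69°
95.69° > 2α = 28.07°  →  invalid

δ = 95.69°, invalid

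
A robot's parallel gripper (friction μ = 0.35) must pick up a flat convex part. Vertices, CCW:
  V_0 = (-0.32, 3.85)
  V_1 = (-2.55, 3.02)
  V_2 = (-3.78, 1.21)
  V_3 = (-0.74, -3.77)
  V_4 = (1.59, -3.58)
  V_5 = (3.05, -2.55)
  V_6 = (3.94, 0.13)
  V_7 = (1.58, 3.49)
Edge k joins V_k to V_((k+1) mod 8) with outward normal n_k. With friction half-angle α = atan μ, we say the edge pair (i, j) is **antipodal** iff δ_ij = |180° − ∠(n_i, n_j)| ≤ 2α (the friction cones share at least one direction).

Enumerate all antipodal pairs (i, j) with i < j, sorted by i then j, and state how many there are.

α = atan 0.35 = 19.29°;  2α = 38.58°
n_0 = (-0.3488, +0.9372)
n_1 = (-0.8271, +0.5621)
n_2 = (-0.8535, -0.5210)
n_3 = (+0.0813, -0.9967)
n_4 = (+0.5765, -0.8171)
n_5 = (+0.9490, -0.3152)
n_6 = (+0.8183, +0.5748)
n_7 = (+0.1862, +0.9825)
  (0,1): δ = 144.61°  ·
  (0,2): δ = 79.01°  ·
  (0,3): δ = 15.75°  ✓
  (0,4): δ = 14.79°  ✓
  (0,5): δ = 51.21°  ·
  (0,6): δ = 104.67°  ·
  (0,7): δ = 148.86°  ·
  (1,2): δ = 114.40°  ·
  (1,3): δ = 51.14°  ·
  (1,4): δ = 20.60°  ✓
  (1,5): δ = 15.83°  ✓
  (1,6): δ = 69.28°  ·
  (1,7): δ = 113.47°  ·
  (2,3): δ = 116.74°  ·
  (2,4): δ = 86.20°  ·
  (2,5): δ = 49.77°  ·
  (2,6): δ = 3.68°  ✓
  (2,7): δ = 47.87°  ·
  (3,4): δ = 149.46°  ·
  (3,5): δ = 113.03°  ·
  (3,6): δ = 59.58°  ·
  (3,7): δ = 15.39°  ✓
  (4,5): δ = 143.57°  ·
  (4,6): δ = 90.12°  ·
  (4,7): δ = 45.93°  ·
  (5,6): δ = 126.55°  ·
  (5,7): δ = 82.36°  ·
  (6,7): δ = 135.81°  ·
antipodal pairs: 6

count = 6; pairs: (0,3), (0,4), (1,4), (1,5), (2,6), (3,7)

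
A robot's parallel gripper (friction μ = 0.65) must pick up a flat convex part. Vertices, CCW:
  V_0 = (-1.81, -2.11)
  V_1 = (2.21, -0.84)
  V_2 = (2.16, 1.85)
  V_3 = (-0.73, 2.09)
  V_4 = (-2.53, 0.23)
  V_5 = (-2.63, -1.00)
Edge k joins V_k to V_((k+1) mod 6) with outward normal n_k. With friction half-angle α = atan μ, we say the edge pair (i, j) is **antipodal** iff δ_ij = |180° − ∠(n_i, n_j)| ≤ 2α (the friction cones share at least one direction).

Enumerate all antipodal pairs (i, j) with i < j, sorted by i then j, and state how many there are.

α = atan 0.65 = 33.02°;  2α = 66.05°
n_0 = (+0.3012, -0.9535)
n_1 = (+0.9998, +0.0186)
n_2 = (+0.0828, +0.9966)
n_3 = (-0.7186, +0.6954)
n_4 = (-0.9967, +0.0810)
n_5 = (-0.8043, -0.5942)
  (0,1): δ = 106.47°  ·
  (0,2): δ = 22.28°  ✓
  (0,3): δ = 28.41°  ✓
  (0,4): δ = 67.82°  ·
  (0,5): δ = 108.92°  ·
  (1,2): δ = 95.81°  ·
  (1,3): δ = 45.13°  ✓
  (1,4): δ = 5.71°  ✓
  (1,5): δ = 35.39°  ✓
  (2,3): δ = 129.31°  ·
  (2,4): δ = 89.90°  ·
  (2,5): δ = 48.80°  ✓
  (3,4): δ = 140.59°  ·
  (3,5): δ = 99.48°  ·
  (4,5): δ = 138.90°  ·
antipodal pairs: 6

count = 6; pairs: (0,2), (0,3), (1,3), (1,4), (1,5), (2,5)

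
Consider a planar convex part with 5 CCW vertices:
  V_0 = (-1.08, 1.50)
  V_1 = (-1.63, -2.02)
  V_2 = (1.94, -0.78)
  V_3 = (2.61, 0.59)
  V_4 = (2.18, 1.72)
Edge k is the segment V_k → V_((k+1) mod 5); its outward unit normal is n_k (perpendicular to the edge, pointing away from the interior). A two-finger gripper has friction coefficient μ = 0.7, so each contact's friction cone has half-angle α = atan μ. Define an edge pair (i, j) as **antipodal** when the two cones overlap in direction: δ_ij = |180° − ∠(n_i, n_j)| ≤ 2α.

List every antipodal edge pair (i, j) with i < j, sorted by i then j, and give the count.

count = 5; pairs: (0,1), (0,2), (0,3), (1,4), (2,4)

α = atan 0.7 = 34.99°;  2α = 69.98°
n_0 = (-0.9880, +0.1544)
n_1 = (+0.3281, -0.9446)
n_2 = (+0.8983, -0.4393)
n_3 = (+0.9346, +0.3557)
n_4 = (-0.0673, +0.9977)
  (0,1): δ = 61.97°  ✓
  (0,2): δ = 17.18°  ✓
  (0,3): δ = 29.71°  ✓
  (0,4): δ = 102.74°  ·
  (1,2): δ = 135.22°  ·
  (1,3): δ = 88.32°  ·
  (1,4): δ = 15.29°  ✓
  (2,3): δ = 133.11°  ·
  (2,4): δ = 60.08°  ✓
  (3,4): δ = 106.97°  ·
antipodal pairs: 5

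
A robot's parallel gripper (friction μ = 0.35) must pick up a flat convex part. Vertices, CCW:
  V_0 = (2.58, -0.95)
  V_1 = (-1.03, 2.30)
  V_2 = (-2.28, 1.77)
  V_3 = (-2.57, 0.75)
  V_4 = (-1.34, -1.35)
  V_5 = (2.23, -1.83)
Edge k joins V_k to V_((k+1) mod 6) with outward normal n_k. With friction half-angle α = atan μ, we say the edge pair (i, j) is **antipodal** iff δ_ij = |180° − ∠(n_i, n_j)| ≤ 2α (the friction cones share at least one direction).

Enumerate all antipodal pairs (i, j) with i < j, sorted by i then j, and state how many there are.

α = atan 0.35 = 19.29°;  2α = 38.58°
n_0 = (+0.6691, +0.7432)
n_1 = (-0.3904, +0.9207)
n_2 = (-0.9619, +0.2735)
n_3 = (-0.8629, -0.5054)
n_4 = (-0.1333, -0.9911)
n_5 = (+0.9292, -0.3696)
  (0,1): δ = 115.03°  ·
  (0,2): δ = 63.88°  ·
  (0,3): δ = 17.65°  ✓
  (0,4): δ = 34.34°  ✓
  (0,5): δ = 110.31°  ·
  (1,2): δ = 128.85°  ·
  (1,3): δ = 82.62°  ·
  (1,4): δ = 30.63°  ✓
  (1,5): δ = 45.33°  ·
  (2,3): δ = 133.77°  ·
  (2,4): δ = 81.79°  ·
  (2,5): δ = 5.82°  ✓
  (3,4): δ = 128.02°  ·
  (3,5): δ = 52.05°  ·
  (4,5): δ = 104.03°  ·
antipodal pairs: 4

count = 4; pairs: (0,3), (0,4), (1,4), (2,5)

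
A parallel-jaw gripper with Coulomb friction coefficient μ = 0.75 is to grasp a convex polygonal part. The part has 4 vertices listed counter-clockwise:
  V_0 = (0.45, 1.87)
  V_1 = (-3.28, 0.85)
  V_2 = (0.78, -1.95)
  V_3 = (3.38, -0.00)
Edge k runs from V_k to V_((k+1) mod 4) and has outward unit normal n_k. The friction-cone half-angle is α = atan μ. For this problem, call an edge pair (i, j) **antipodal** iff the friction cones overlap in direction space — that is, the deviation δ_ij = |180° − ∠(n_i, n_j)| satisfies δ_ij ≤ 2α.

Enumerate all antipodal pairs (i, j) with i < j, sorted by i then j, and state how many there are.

α = atan 0.75 = 36.87°;  2α = 73.74°
n_0 = (-0.2638, +0.9646)
n_1 = (-0.5677, -0.8232)
n_2 = (+0.6000, -0.8000)
n_3 = (+0.5380, +0.8429)
  (0,1): δ = 49.89°  ✓
  (0,2): δ = 21.58°  ✓
  (0,3): δ = 132.16°  ·
  (1,2): δ = 108.54°  ·
  (1,3): δ = 2.05°  ✓
  (2,3): δ = 69.42°  ✓
antipodal pairs: 4

count = 4; pairs: (0,1), (0,2), (1,3), (2,3)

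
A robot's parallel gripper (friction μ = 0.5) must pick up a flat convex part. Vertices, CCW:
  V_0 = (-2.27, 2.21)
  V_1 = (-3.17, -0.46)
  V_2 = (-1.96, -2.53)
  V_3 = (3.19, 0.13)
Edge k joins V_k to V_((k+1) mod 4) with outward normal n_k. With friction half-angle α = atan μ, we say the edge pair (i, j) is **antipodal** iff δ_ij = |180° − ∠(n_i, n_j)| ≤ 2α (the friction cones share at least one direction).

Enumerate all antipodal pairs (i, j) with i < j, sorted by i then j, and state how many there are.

count = 3; pairs: (0,2), (1,3), (2,3)

α = atan 0.5 = 26.57°;  2α = 53.13°
n_0 = (-0.9476, +0.3194)
n_1 = (-0.8633, -0.5046)
n_2 = (+0.4589, -0.8885)
n_3 = (+0.3560, +0.9345)
  (0,1): δ = 131.06°  ·
  (0,2): δ = 44.06°  ✓
  (0,3): δ = 87.77°  ·
  (1,2): δ = 92.99°  ·
  (1,3): δ = 38.84°  ✓
  (2,3): δ = 48.17°  ✓
antipodal pairs: 3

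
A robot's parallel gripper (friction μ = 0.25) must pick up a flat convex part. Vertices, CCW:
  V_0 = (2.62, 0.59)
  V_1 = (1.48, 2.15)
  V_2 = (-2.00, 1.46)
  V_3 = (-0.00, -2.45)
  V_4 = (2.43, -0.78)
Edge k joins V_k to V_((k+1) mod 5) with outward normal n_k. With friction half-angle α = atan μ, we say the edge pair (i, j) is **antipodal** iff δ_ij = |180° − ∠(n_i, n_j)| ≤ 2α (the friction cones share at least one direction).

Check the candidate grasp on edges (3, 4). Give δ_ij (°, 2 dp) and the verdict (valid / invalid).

α = atan 0.25 = 14.04°;  2α = 28.07°
edge 3: e_3 = (+2.43, +1.67);  n_3 = (+0.5664, -0.8241)
edge 4: e_4 = (+0.19, +1.37);  n_4 = (+0.9905, -0.1374)
∠(n_3, n_4) = 47.61°
δ = |180° − 47.61°| = 132.39°
132.39° > 2α = 28.07°  →  invalid

δ = 132.39°, invalid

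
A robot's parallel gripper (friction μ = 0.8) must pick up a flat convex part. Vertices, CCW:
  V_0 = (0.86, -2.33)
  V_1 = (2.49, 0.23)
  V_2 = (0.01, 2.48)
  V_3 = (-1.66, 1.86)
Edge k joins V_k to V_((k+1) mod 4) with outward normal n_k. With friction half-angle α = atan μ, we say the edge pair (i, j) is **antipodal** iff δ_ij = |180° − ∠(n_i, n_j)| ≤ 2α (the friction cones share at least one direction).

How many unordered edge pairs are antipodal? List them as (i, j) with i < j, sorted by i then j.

α = atan 0.8 = 38.66°;  2α = 77.32°
n_0 = (+0.8435, -0.5371)
n_1 = (+0.6719, +0.7406)
n_2 = (-0.3480, +0.9375)
n_3 = (-0.8570, -0.5154)
  (0,1): δ = 99.73°  ·
  (0,2): δ = 37.15°  ✓
  (0,3): δ = 63.51°  ✓
  (1,2): δ = 117.42°  ·
  (1,3): δ = 16.76°  ✓
  (2,3): δ = 79.34°  ·
antipodal pairs: 3

count = 3; pairs: (0,2), (0,3), (1,3)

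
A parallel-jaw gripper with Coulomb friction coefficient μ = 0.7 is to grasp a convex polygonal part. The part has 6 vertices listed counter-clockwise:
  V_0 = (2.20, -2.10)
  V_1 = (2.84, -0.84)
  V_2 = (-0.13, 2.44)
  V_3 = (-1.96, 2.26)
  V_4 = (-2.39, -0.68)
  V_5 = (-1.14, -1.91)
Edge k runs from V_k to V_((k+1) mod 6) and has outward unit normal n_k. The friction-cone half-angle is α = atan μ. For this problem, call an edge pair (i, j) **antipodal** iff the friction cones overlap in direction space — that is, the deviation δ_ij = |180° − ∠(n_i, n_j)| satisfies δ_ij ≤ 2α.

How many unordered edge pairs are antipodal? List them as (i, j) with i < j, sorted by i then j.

count = 7; pairs: (0,2), (0,3), (1,3), (1,4), (1,5), (2,4), (2,5)

α = atan 0.7 = 34.99°;  2α = 69.98°
n_0 = (+0.8916, -0.4529)
n_1 = (+0.7413, +0.6712)
n_2 = (-0.0979, +0.9952)
n_3 = (-0.9895, +0.1447)
n_4 = (-0.7014, -0.7128)
n_5 = (-0.0568, -0.9984)
  (0,1): δ = 110.91°  ·
  (0,2): δ = 57.45°  ✓
  (0,3): δ = 18.61°  ✓
  (0,4): δ = 72.39°  ·
  (0,5): δ = 113.67°  ·
  (1,2): δ = 126.54°  ·
  (1,3): δ = 50.48°  ✓
  (1,4): δ = 3.30°  ✓
  (1,5): δ = 44.58°  ✓
  (2,3): δ = 103.94°  ·
  (2,4): δ = 50.16°  ✓
  (2,5): δ = 8.87°  ✓
  (3,4): δ = 126.22°  ·
  (3,5): δ = 84.93°  ·
  (4,5): δ = 138.72°  ·
antipodal pairs: 7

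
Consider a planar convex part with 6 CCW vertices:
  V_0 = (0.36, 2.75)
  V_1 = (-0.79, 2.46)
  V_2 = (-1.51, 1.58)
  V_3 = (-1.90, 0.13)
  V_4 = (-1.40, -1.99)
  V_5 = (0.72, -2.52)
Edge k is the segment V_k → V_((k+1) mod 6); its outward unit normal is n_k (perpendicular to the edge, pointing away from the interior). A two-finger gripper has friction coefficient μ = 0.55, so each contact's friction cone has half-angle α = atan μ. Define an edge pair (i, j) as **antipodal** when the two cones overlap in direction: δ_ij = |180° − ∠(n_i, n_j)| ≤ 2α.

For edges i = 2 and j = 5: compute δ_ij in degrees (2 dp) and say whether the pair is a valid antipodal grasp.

δ = 18.96°, valid

α = atan 0.55 = 28.81°;  2α = 57.62°
edge 2: e_2 = (-0.39, -1.45);  n_2 = (-0.9657, +0.2597)
edge 5: e_5 = (-0.36, +5.27);  n_5 = (+0.9977, +0.0682)
∠(n_2, n_5) = 161.04°
δ = |180° − 161.04°| = 18.96°
18.96° ≤ 2α = 57.62°  →  valid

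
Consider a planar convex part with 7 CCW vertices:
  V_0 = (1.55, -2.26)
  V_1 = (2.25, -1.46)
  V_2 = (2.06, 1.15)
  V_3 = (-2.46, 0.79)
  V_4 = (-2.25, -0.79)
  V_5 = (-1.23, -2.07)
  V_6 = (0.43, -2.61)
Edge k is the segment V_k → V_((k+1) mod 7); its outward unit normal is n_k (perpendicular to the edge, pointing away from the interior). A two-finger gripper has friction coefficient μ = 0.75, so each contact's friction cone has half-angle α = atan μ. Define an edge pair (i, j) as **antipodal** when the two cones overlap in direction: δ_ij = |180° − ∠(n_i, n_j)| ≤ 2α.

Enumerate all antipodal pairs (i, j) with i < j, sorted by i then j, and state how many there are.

count = 8; pairs: (0,2), (0,3), (1,3), (1,4), (1,5), (2,4), (2,5), (2,6)

α = atan 0.75 = 36.87°;  2α = 73.74°
n_0 = (+0.7526, -0.6585)
n_1 = (+0.9974, +0.0726)
n_2 = (-0.0794, +0.9968)
n_3 = (-0.9913, -0.1318)
n_4 = (-0.7821, -0.6232)
n_5 = (-0.3093, -0.9509)
n_6 = (+0.2983, -0.9545)
  (0,1): δ = 134.65°  ·
  (0,2): δ = 44.26°  ✓
  (0,3): δ = 48.76°  ✓
  (0,4): δ = 79.74°  ·
  (0,5): δ = 113.17°  ·
  (0,6): δ = 148.54°  ·
  (1,2): δ = 89.61°  ·
  (1,3): δ = 3.41°  ✓
  (1,4): δ = 34.39°  ✓
  (1,5): δ = 67.82°  ✓
  (1,6): δ = 103.19°  ·
  (2,3): δ = 86.98°  ·
  (2,4): δ = 56.00°  ✓
  (2,5): δ = 22.57°  ✓
  (2,6): δ = 12.80°  ✓
  (3,4): δ = 149.02°  ·
  (3,5): δ = 115.59°  ·
  (3,6): δ = 80.22°  ·
  (4,5): δ = 146.57°  ·
  (4,6): δ = 111.20°  ·
  (5,6): δ = 144.63°  ·
antipodal pairs: 8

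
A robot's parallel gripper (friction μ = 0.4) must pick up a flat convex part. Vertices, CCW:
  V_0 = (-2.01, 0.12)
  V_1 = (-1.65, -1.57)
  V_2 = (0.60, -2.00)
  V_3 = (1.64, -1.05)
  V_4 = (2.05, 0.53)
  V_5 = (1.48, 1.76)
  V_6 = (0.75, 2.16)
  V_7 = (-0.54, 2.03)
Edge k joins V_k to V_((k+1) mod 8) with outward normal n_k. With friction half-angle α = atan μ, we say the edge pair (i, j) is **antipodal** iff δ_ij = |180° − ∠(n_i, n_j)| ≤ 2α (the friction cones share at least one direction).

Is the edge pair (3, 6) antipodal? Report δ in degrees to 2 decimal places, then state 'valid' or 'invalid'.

α = atan 0.4 = 21.80°;  2α = 43.60°
edge 3: e_3 = (+0.41, +1.58);  n_3 = (+0.9679, -0.2512)
edge 6: e_6 = (-1.29, -0.13);  n_6 = (-0.1003, +0.9950)
∠(n_3, n_6) = 110.30°
δ = |180° − 110.30°| = 69.70°
69.70° > 2α = 43.60°  →  invalid

δ = 69.70°, invalid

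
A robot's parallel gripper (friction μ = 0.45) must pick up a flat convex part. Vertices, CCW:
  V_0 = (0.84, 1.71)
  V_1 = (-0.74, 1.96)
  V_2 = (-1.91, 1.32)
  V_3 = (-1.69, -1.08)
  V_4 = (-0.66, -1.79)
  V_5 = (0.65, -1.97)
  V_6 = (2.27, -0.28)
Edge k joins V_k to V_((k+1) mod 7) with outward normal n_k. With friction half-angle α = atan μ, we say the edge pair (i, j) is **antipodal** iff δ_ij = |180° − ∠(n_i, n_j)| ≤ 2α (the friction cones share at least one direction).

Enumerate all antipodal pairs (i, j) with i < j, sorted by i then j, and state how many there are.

count = 7; pairs: (0,3), (0,4), (1,4), (1,5), (2,6), (3,6), (4,6)

α = atan 0.45 = 24.23°;  2α = 48.46°
n_0 = (+0.1563, +0.9877)
n_1 = (-0.4799, +0.8773)
n_2 = (-0.9958, -0.0913)
n_3 = (-0.5675, -0.8233)
n_4 = (-0.1361, -0.9907)
n_5 = (+0.7219, -0.6920)
n_6 = (+0.8121, +0.5836)
  (0,1): δ = 142.33°  ·
  (0,2): δ = 75.77°  ·
  (0,3): δ = 25.59°  ✓
  (0,4): δ = 1.17°  ✓
  (0,5): δ = 55.20°  ·
  (0,6): δ = 134.69°  ·
  (1,2): δ = 113.44°  ·
  (1,3): δ = 63.26°  ·
  (1,4): δ = 36.50°  ✓
  (1,5): δ = 17.53°  ✓
  (1,6): δ = 97.02°  ·
  (2,3): δ = 129.82°  ·
  (2,4): δ = 103.06°  ·
  (2,5): δ = 49.03°  ·
  (2,6): δ = 30.46°  ✓
  (3,4): δ = 153.24°  ·
  (3,5): δ = 99.21°  ·
  (3,6): δ = 19.72°  ✓
  (4,5): δ = 125.96°  ·
  (4,6): δ = 46.48°  ✓
  (5,6): δ = 100.51°  ·
antipodal pairs: 7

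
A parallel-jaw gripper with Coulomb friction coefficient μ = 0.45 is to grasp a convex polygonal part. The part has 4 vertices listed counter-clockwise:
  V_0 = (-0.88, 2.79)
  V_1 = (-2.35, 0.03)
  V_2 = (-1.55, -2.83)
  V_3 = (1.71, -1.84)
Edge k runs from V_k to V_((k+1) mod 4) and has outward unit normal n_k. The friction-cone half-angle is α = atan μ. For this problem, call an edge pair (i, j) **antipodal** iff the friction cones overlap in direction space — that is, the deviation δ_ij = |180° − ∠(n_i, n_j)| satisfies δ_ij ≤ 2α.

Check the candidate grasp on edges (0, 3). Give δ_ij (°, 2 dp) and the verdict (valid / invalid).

δ = 57.26°, invalid

α = atan 0.45 = 24.23°;  2α = 48.46°
edge 0: e_0 = (-1.47, -2.76);  n_0 = (-0.8826, +0.4701)
edge 3: e_3 = (-2.59, +4.63);  n_3 = (+0.8727, +0.4882)
∠(n_0, n_3) = 122.74°
δ = |180° − 122.74°| = 57.26°
57.26° > 2α = 48.46°  →  invalid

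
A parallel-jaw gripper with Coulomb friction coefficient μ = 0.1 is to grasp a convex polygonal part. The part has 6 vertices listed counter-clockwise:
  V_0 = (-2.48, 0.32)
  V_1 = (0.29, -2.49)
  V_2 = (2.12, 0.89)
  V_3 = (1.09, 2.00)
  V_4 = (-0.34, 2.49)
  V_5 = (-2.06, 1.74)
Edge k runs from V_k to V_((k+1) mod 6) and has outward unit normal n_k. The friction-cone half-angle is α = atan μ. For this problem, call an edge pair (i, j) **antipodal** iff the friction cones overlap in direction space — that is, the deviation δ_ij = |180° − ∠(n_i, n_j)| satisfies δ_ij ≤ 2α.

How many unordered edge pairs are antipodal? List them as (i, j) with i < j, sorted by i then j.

α = atan 0.1 = 5.71°;  2α = 11.42°
n_0 = (-0.7122, -0.7020)
n_1 = (+0.8794, -0.4761)
n_2 = (+0.7330, +0.6802)
n_3 = (+0.3242, +0.9460)
n_4 = (-0.3997, +0.9166)
n_5 = (-0.9589, +0.2836)
  (0,1): δ = 73.02°  ·
  (0,2): δ = 1.73°  ✓
  (0,3): δ = 26.50°  ·
  (0,4): δ = 68.97°  ·
  (0,5): δ = 118.93°  ·
  (1,2): δ = 108.71°  ·
  (1,3): δ = 80.48°  ·
  (1,4): δ = 38.01°  ·
  (1,5): δ = 11.96°  ·
  (2,3): δ = 151.77°  ·
  (2,4): δ = 109.30°  ·
  (2,5): δ = 59.34°  ·
  (3,4): δ = 137.53°  ·
  (3,5): δ = 87.56°  ·
  (4,5): δ = 130.04°  ·
antipodal pairs: 1

count = 1; pairs: (0,2)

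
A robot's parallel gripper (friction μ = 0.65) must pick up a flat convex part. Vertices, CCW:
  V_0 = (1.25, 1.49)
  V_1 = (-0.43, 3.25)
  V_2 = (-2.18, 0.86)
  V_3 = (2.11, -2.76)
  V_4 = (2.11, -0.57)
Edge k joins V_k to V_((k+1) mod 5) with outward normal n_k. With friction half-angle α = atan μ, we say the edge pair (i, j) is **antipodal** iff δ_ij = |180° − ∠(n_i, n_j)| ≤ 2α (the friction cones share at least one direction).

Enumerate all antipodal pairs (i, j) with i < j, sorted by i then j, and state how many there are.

count = 5; pairs: (0,2), (1,3), (1,4), (2,3), (2,4)

α = atan 0.65 = 33.02°;  2α = 66.05°
n_0 = (+0.7234, +0.6905)
n_1 = (-0.8068, +0.5908)
n_2 = (-0.6449, -0.7643)
n_3 = (+1.0000, -0.0000)
n_4 = (+0.9228, +0.3853)
  (0,1): δ = 79.88°  ·
  (0,2): δ = 6.17°  ✓
  (0,3): δ = 136.33°  ·
  (0,4): δ = 158.99°  ·
  (1,2): δ = 93.95°  ·
  (1,3): δ = 36.21°  ✓
  (1,4): δ = 58.87°  ✓
  (2,3): δ = 49.84°  ✓
  (2,4): δ = 27.18°  ✓
  (3,4): δ = 157.34°  ·
antipodal pairs: 5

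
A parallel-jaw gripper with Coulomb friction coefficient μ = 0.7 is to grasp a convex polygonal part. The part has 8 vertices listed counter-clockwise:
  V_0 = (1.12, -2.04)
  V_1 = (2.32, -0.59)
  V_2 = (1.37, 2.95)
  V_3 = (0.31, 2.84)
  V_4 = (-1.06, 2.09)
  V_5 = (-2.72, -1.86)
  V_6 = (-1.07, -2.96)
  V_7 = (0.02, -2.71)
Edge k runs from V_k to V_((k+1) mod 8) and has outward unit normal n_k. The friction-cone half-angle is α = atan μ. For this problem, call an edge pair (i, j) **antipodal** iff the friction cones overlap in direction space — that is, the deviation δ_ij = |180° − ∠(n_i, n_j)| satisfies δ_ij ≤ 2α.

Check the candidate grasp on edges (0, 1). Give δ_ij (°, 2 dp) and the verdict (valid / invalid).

δ = 125.37°, invalid

α = atan 0.7 = 34.99°;  2α = 69.98°
edge 0: e_0 = (+1.20, +1.45);  n_0 = (+0.7704, -0.6376)
edge 1: e_1 = (-0.95, +3.54);  n_1 = (+0.9658, +0.2592)
∠(n_0, n_1) = 54.63°
δ = |180° − 54.63°| = 125.37°
125.37° > 2α = 69.98°  →  invalid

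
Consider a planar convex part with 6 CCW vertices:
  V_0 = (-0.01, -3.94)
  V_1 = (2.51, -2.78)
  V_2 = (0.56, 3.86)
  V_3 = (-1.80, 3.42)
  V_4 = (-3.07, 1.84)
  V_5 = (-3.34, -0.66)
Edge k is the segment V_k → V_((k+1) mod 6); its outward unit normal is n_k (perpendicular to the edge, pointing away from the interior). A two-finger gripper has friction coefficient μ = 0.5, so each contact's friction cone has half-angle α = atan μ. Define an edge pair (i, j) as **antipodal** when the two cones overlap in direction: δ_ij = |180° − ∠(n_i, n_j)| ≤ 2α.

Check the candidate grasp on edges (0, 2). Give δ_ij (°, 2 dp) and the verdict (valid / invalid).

δ = 14.16°, valid

α = atan 0.5 = 26.57°;  2α = 53.13°
edge 0: e_0 = (+2.52, +1.16);  n_0 = (+0.4181, -0.9084)
edge 2: e_2 = (-2.36, -0.44);  n_2 = (-0.1833, +0.9831)
∠(n_0, n_2) = 165.84°
δ = |180° − 165.84°| = 14.16°
14.16° ≤ 2α = 53.13°  →  valid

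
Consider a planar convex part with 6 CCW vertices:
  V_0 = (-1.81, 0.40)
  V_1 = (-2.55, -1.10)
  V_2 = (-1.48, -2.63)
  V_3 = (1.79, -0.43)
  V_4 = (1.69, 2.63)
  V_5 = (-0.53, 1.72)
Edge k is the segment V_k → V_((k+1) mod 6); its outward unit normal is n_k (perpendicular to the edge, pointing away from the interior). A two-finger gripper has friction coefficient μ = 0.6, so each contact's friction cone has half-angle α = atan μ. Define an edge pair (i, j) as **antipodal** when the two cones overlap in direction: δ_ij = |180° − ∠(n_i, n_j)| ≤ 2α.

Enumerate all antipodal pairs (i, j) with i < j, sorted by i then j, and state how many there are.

count = 6; pairs: (0,2), (0,3), (1,3), (2,4), (2,5), (3,5)

α = atan 0.6 = 30.96°;  2α = 61.93°
n_0 = (-0.8968, +0.4424)
n_1 = (-0.8195, -0.5731)
n_2 = (+0.5582, -0.8297)
n_3 = (+0.9995, +0.0327)
n_4 = (-0.3793, +0.9253)
n_5 = (-0.7179, +0.6961)
  (0,1): δ = 118.77°  ·
  (0,2): δ = 29.81°  ✓
  (0,3): δ = 28.13°  ✓
  (0,4): δ = 138.55°  ·
  (0,5): δ = 162.14°  ·
  (1,2): δ = 91.03°  ·
  (1,3): δ = 33.10°  ✓
  (1,4): δ = 77.32°  ·
  (1,5): δ = 100.91°  ·
  (2,3): δ = 122.06°  ·
  (2,4): δ = 11.64°  ✓
  (2,5): δ = 11.95°  ✓
  (3,4): δ = 69.58°  ·
  (3,5): δ = 45.99°  ✓
  (4,5): δ = 156.41°  ·
antipodal pairs: 6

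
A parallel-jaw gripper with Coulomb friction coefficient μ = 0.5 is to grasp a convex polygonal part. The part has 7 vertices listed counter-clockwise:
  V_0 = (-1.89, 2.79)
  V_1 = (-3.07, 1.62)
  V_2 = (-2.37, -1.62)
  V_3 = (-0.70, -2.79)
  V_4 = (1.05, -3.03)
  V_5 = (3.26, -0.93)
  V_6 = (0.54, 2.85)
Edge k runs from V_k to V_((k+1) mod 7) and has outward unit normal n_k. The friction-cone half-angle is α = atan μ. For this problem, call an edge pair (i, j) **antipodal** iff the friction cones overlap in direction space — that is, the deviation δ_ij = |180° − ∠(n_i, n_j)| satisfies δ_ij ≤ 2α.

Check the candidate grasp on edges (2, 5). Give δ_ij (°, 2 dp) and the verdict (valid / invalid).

δ = 19.25°, valid

α = atan 0.5 = 26.57°;  2α = 53.13°
edge 2: e_2 = (+1.67, -1.17);  n_2 = (-0.5738, -0.8190)
edge 5: e_5 = (-2.72, +3.78);  n_5 = (+0.8117, +0.5841)
∠(n_2, n_5) = 160.75°
δ = |180° − 160.75°| = 19.25°
19.25° ≤ 2α = 53.13°  →  valid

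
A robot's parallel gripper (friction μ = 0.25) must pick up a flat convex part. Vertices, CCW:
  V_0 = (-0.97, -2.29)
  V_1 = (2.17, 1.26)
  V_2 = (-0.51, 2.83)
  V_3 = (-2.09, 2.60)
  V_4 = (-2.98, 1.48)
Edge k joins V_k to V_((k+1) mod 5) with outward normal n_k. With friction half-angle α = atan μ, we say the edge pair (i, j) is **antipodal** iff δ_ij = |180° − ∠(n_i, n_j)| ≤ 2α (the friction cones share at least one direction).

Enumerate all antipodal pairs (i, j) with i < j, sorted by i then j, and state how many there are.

count = 1; pairs: (0,3)

α = atan 0.25 = 14.04°;  2α = 28.07°
n_0 = (+0.7490, -0.6625)
n_1 = (+0.5055, +0.8628)
n_2 = (-0.1441, +0.9896)
n_3 = (-0.7829, +0.6221)
n_4 = (-0.8824, -0.4705)
  (0,1): δ = 78.87°  ·
  (0,2): δ = 40.22°  ·
  (0,3): δ = 3.02°  ✓
  (0,4): δ = 69.56°  ·
  (1,2): δ = 141.35°  ·
  (1,3): δ = 98.11°  ·
  (1,4): δ = 31.57°  ·
  (2,3): δ = 136.75°  ·
  (2,4): δ = 70.22°  ·
  (3,4): δ = 113.46°  ·
antipodal pairs: 1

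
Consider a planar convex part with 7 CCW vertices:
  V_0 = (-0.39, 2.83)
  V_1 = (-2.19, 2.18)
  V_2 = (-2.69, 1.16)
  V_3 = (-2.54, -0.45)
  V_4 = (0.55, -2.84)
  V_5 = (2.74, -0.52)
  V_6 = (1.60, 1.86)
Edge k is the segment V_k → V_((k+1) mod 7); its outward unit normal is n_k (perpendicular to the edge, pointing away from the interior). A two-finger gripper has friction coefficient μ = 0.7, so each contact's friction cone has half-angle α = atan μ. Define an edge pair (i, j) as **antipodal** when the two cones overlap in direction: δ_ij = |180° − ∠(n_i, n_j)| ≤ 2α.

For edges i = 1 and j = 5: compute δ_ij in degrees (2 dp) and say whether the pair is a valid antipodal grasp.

α = atan 0.7 = 34.99°;  2α = 69.98°
edge 1: e_1 = (-0.50, -1.02);  n_1 = (-0.8979, +0.4402)
edge 5: e_5 = (-1.14, +2.38);  n_5 = (+0.9019, +0.4320)
∠(n_1, n_5) = 128.29°
δ = |180° − 128.29°| = 51.71°
51.71° ≤ 2α = 69.98°  →  valid

δ = 51.71°, valid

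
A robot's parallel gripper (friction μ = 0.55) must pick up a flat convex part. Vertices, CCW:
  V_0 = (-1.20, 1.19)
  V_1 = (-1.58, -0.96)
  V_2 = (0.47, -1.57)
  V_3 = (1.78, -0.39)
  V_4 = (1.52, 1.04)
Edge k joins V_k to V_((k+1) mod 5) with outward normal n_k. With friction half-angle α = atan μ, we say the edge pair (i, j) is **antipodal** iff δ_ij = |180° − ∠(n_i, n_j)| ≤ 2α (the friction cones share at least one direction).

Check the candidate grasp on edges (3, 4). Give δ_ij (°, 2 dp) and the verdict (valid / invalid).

α = atan 0.55 = 28.81°;  2α = 57.62°
edge 3: e_3 = (-0.26, +1.43);  n_3 = (+0.9839, +0.1789)
edge 4: e_4 = (-2.72, +0.15);  n_4 = (+0.0551, +0.9985)
∠(n_3, n_4) = 76.54°
δ = |180° − 76.54°| = 103.46°
103.46° > 2α = 57.62°  →  invalid

δ = 103.46°, invalid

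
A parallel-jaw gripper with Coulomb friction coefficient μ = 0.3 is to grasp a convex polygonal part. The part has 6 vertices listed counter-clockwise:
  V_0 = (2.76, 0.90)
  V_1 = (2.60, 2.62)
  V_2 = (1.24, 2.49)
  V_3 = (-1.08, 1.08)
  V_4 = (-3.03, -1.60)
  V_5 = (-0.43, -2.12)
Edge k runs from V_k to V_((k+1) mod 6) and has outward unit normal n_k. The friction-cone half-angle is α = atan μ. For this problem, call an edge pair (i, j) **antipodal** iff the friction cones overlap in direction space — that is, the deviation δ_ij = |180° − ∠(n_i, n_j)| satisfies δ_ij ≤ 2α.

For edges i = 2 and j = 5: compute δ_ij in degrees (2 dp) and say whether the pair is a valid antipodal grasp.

α = atan 0.3 = 16.70°;  2α = 33.40°
edge 2: e_2 = (-2.32, -1.41);  n_2 = (-0.5194, +0.8546)
edge 5: e_5 = (+3.19, +3.02);  n_5 = (+0.6875, -0.7262)
∠(n_2, n_5) = 167.86°
δ = |180° − 167.86°| = 12.14°
12.14° ≤ 2α = 33.40°  →  valid

δ = 12.14°, valid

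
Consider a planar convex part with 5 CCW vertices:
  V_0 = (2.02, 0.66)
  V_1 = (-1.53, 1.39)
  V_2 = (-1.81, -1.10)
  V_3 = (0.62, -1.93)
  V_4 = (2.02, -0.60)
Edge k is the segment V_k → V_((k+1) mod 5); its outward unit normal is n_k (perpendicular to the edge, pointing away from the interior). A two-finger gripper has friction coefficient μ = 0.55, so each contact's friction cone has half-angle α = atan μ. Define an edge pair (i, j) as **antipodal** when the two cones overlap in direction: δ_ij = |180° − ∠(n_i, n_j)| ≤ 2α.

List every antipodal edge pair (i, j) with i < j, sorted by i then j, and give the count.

count = 4; pairs: (0,2), (0,3), (1,3), (1,4)

α = atan 0.55 = 28.81°;  2α = 57.62°
n_0 = (+0.2014, +0.9795)
n_1 = (-0.9937, +0.1117)
n_2 = (-0.3232, -0.9463)
n_3 = (+0.6887, -0.7250)
n_4 = (+1.0000, -0.0000)
  (0,1): δ = 84.80°  ·
  (0,2): δ = 7.24°  ✓
  (0,3): δ = 55.15°  ✓
  (0,4): δ = 101.62°  ·
  (1,2): δ = 102.44°  ·
  (1,3): δ = 40.05°  ✓
  (1,4): δ = 6.42°  ✓
  (2,3): δ = 117.61°  ·
  (2,4): δ = 71.14°  ·
  (3,4): δ = 133.53°  ·
antipodal pairs: 4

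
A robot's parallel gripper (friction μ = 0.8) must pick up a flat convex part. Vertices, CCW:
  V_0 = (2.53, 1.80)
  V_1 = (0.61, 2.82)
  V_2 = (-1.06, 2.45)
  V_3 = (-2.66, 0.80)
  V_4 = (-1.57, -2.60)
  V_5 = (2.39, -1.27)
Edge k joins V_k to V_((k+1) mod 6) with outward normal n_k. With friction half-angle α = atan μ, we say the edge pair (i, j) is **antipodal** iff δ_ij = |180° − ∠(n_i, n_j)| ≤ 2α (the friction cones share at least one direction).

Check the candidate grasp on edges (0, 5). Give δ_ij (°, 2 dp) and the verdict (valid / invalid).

δ = 115.37°, invalid

α = atan 0.8 = 38.66°;  2α = 77.32°
edge 0: e_0 = (-1.92, +1.02);  n_0 = (+0.4692, +0.8831)
edge 5: e_5 = (+0.14, +3.07);  n_5 = (+0.9990, -0.0456)
∠(n_0, n_5) = 64.63°
δ = |180° − 64.63°| = 115.37°
115.37° > 2α = 77.32°  →  invalid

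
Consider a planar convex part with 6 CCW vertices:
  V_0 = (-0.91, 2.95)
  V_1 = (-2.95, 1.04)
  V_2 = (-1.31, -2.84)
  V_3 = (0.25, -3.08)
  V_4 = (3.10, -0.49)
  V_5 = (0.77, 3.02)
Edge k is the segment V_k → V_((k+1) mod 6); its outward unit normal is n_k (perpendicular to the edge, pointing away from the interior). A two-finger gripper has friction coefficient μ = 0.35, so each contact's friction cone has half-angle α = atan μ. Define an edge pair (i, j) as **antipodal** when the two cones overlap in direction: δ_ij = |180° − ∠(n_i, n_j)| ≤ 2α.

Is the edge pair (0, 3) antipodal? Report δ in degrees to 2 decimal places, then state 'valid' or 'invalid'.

α = atan 0.35 = 19.29°;  2α = 38.58°
edge 0: e_0 = (-2.04, -1.91);  n_0 = (-0.6835, +0.7300)
edge 3: e_3 = (+2.85, +2.59);  n_3 = (+0.6725, -0.7401)
∠(n_0, n_3) = 179.15°
δ = |180° − 179.15°| = 0.85°
0.85° ≤ 2α = 38.58°  →  valid

δ = 0.85°, valid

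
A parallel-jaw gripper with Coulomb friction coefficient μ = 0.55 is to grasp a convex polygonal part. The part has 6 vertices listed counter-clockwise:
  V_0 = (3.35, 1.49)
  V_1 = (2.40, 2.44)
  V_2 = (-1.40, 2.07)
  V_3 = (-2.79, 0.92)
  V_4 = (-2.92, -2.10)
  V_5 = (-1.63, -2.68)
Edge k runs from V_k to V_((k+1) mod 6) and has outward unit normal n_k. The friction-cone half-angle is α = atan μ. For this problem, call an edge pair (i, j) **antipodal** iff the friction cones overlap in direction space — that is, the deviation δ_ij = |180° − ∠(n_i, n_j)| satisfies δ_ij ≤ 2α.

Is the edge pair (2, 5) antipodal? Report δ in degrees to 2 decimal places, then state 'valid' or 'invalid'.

δ = 0.34°, valid

α = atan 0.55 = 28.81°;  2α = 57.62°
edge 2: e_2 = (-1.39, -1.15);  n_2 = (-0.6375, +0.7705)
edge 5: e_5 = (+4.98, +4.17);  n_5 = (+0.6420, -0.7667)
∠(n_2, n_5) = 179.66°
δ = |180° − 179.66°| = 0.34°
0.34° ≤ 2α = 57.62°  →  valid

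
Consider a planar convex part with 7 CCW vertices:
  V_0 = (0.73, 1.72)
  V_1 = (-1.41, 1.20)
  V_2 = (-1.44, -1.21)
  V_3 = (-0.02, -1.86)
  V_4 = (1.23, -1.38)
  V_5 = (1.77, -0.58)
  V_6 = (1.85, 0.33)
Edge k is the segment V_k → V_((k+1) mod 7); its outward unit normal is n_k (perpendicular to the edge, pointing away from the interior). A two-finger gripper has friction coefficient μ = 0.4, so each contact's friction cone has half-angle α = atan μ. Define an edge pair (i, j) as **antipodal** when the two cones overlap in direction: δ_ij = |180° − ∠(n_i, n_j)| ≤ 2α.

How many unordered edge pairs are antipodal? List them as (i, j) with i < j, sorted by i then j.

α = atan 0.4 = 21.80°;  2α = 43.60°
n_0 = (-0.2361, +0.9717)
n_1 = (-0.9999, +0.0124)
n_2 = (-0.4162, -0.9093)
n_3 = (+0.3585, -0.9335)
n_4 = (+0.8288, -0.5595)
n_5 = (+0.9962, -0.0876)
n_6 = (+0.7787, +0.6274)
  (0,1): δ = 104.37°  ·
  (0,2): δ = 38.25°  ✓
  (0,3): δ = 7.35°  ✓
  (0,4): δ = 42.32°  ✓
  (0,5): δ = 71.32°  ·
  (0,6): δ = 115.20°  ·
  (1,2): δ = 113.88°  ·
  (1,3): δ = 68.28°  ·
  (1,4): δ = 33.31°  ✓
  (1,5): δ = 4.31°  ✓
  (1,6): δ = 39.57°  ✓
  (2,3): δ = 134.40°  ·
  (2,4): δ = 99.42°  ·
  (2,5): δ = 70.43°  ·
  (2,6): δ = 26.54°  ✓
  (3,4): δ = 145.03°  ·
  (3,5): δ = 116.03°  ·
  (3,6): δ = 72.15°  ·
  (4,5): δ = 151.00°  ·
  (4,6): δ = 107.12°  ·
  (5,6): δ = 136.12°  ·
antipodal pairs: 7

count = 7; pairs: (0,2), (0,3), (0,4), (1,4), (1,5), (1,6), (2,6)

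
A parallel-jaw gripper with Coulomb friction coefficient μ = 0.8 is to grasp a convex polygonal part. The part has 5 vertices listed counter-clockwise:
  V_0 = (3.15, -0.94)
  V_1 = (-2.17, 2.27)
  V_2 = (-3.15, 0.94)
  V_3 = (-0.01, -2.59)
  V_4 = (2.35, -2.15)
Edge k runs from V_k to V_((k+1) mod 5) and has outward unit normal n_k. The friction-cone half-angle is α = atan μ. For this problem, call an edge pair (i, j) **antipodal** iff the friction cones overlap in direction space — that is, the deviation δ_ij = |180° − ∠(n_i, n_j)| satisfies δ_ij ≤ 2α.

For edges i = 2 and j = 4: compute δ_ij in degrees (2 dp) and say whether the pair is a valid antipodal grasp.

α = atan 0.8 = 38.66°;  2α = 77.32°
edge 2: e_2 = (+3.14, -3.53);  n_2 = (-0.7472, -0.6646)
edge 4: e_4 = (+0.80, +1.21);  n_4 = (+0.8342, -0.5515)
∠(n_2, n_4) = 104.88°
δ = |180° − 104.88°| = 75.12°
75.12° ≤ 2α = 77.32°  →  valid

δ = 75.12°, valid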